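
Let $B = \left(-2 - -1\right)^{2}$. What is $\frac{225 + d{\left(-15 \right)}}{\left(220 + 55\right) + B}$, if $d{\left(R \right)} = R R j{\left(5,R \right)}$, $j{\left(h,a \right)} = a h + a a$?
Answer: $\frac{11325}{92} \approx 123.1$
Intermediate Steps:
$j{\left(h,a \right)} = a^{2} + a h$ ($j{\left(h,a \right)} = a h + a^{2} = a^{2} + a h$)
$d{\left(R \right)} = R^{3} \left(5 + R\right)$ ($d{\left(R \right)} = R R R \left(R + 5\right) = R^{2} R \left(5 + R\right) = R^{3} \left(5 + R\right)$)
$B = 1$ ($B = \left(-2 + 1\right)^{2} = \left(-1\right)^{2} = 1$)
$\frac{225 + d{\left(-15 \right)}}{\left(220 + 55\right) + B} = \frac{225 + \left(-15\right)^{3} \left(5 - 15\right)}{\left(220 + 55\right) + 1} = \frac{225 - -33750}{275 + 1} = \frac{225 + 33750}{276} = 33975 \cdot \frac{1}{276} = \frac{11325}{92}$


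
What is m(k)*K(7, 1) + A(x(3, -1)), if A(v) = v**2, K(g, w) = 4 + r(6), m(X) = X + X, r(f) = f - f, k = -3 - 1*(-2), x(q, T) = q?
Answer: 1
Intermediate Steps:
k = -1 (k = -3 + 2 = -1)
r(f) = 0
m(X) = 2*X
K(g, w) = 4 (K(g, w) = 4 + 0 = 4)
m(k)*K(7, 1) + A(x(3, -1)) = (2*(-1))*4 + 3**2 = -2*4 + 9 = -8 + 9 = 1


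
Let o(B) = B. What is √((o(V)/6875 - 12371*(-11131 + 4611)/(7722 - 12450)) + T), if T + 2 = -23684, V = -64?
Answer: I*√1076276149144449/162525 ≈ 201.86*I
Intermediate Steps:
T = -23686 (T = -2 - 23684 = -23686)
√((o(V)/6875 - 12371*(-11131 + 4611)/(7722 - 12450)) + T) = √((-64/6875 - 12371*(-11131 + 4611)/(7722 - 12450)) - 23686) = √((-64*1/6875 - 12371/((-4728/(-6520)))) - 23686) = √((-64/6875 - 12371/((-4728*(-1/6520)))) - 23686) = √((-64/6875 - 12371/591/815) - 23686) = √((-64/6875 - 12371*815/591) - 23686) = √((-64/6875 - 10082365/591) - 23686) = √(-69316297199/4063125 - 23686) = √(-165555475949/4063125) = I*√1076276149144449/162525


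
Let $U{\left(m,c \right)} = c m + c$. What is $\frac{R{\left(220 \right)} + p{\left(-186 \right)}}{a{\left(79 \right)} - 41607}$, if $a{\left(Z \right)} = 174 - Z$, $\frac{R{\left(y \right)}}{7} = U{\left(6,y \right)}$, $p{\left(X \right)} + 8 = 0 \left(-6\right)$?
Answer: $- \frac{2693}{10378} \approx -0.25949$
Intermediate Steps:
$U{\left(m,c \right)} = c + c m$
$p{\left(X \right)} = -8$ ($p{\left(X \right)} = -8 + 0 \left(-6\right) = -8 + 0 = -8$)
$R{\left(y \right)} = 49 y$ ($R{\left(y \right)} = 7 y \left(1 + 6\right) = 7 y 7 = 7 \cdot 7 y = 49 y$)
$\frac{R{\left(220 \right)} + p{\left(-186 \right)}}{a{\left(79 \right)} - 41607} = \frac{49 \cdot 220 - 8}{\left(174 - 79\right) - 41607} = \frac{10780 - 8}{\left(174 - 79\right) - 41607} = \frac{10772}{95 - 41607} = \frac{10772}{-41512} = 10772 \left(- \frac{1}{41512}\right) = - \frac{2693}{10378}$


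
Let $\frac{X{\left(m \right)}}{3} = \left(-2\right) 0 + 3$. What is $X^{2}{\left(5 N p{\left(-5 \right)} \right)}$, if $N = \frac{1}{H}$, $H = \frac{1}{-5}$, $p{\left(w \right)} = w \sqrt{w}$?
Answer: $81$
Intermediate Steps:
$p{\left(w \right)} = w^{\frac{3}{2}}$
$H = - \frac{1}{5} \approx -0.2$
$N = -5$ ($N = \frac{1}{- \frac{1}{5}} = -5$)
$X{\left(m \right)} = 9$ ($X{\left(m \right)} = 3 \left(\left(-2\right) 0 + 3\right) = 3 \left(0 + 3\right) = 3 \cdot 3 = 9$)
$X^{2}{\left(5 N p{\left(-5 \right)} \right)} = 9^{2} = 81$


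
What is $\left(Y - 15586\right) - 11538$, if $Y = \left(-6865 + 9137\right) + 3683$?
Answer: $-21169$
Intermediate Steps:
$Y = 5955$ ($Y = 2272 + 3683 = 5955$)
$\left(Y - 15586\right) - 11538 = \left(5955 - 15586\right) - 11538 = -9631 - 11538 = -21169$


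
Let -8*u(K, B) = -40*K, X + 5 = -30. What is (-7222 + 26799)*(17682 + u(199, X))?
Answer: 365639629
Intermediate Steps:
X = -35 (X = -5 - 30 = -35)
u(K, B) = 5*K (u(K, B) = -(-5)*K = 5*K)
(-7222 + 26799)*(17682 + u(199, X)) = (-7222 + 26799)*(17682 + 5*199) = 19577*(17682 + 995) = 19577*18677 = 365639629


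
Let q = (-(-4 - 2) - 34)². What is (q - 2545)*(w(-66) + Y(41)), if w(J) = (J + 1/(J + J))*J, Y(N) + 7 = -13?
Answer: -15273153/2 ≈ -7.6366e+6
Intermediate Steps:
q = 784 (q = (-1*(-6) - 34)² = (6 - 34)² = (-28)² = 784)
Y(N) = -20 (Y(N) = -7 - 13 = -20)
w(J) = J*(J + 1/(2*J)) (w(J) = (J + 1/(2*J))*J = J*(J + 1/(2*J)))
(q - 2545)*(w(-66) + Y(41)) = (784 - 2545)*((½ + (-66)²) - 20) = -1761*((½ + 4356) - 20) = -1761*(8713/2 - 20) = -1761*8673/2 = -15273153/2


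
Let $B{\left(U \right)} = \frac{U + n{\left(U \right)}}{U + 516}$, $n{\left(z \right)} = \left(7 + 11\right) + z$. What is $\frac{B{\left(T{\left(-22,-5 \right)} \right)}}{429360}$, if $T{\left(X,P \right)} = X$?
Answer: $- \frac{1}{8157840} \approx -1.2258 \cdot 10^{-7}$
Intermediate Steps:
$n{\left(z \right)} = 18 + z$
$B{\left(U \right)} = \frac{18 + 2 U}{516 + U}$ ($B{\left(U \right)} = \frac{U + \left(18 + U\right)}{U + 516} = \frac{18 + 2 U}{516 + U}$)
$\frac{B{\left(T{\left(-22,-5 \right)} \right)}}{429360} = \frac{2 \frac{1}{516 - 22} \left(9 - 22\right)}{429360} = 2 \cdot \frac{1}{494} \left(-13\right) \frac{1}{429360} = \left(- \frac{1}{19}\right) \frac{1}{429360} = - \frac{1}{8157840}$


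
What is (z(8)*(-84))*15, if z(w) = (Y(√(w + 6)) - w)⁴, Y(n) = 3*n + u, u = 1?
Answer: -69704460 + 18522000*√14 ≈ -4.0148e+5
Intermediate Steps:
Y(n) = 1 + 3*n (Y(n) = 3*n + 1 = 1 + 3*n)
z(w) = (1 - w + 3*√(6 + w))⁴ (z(w) = ((1 + 3*√(w + 6)) - w)⁴ = ((1 + 3*√(6 + w)) - w)⁴ = (1 - w + 3*√(6 + w))⁴)
(z(8)*(-84))*15 = ((1 - 1*8 + 3*√(6 + 8))⁴*(-84))*15 = ((1 - 8 + 3*√14)⁴*(-84))*15 = ((-7 + 3*√14)⁴*(-84))*15 = -84*(-7 + 3*√14)⁴*15 = -1260*(-7 + 3*√14)⁴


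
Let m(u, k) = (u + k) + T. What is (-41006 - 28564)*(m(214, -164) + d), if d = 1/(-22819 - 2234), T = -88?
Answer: 22077227850/8351 ≈ 2.6437e+6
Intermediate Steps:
d = -1/25053 (d = 1/(-25053) = -1/25053 ≈ -3.9915e-5)
m(u, k) = -88 + k + u (m(u, k) = (u + k) - 88 = (k + u) - 88 = -88 + k + u)
(-41006 - 28564)*(m(214, -164) + d) = (-41006 - 28564)*((-88 - 164 + 214) - 1/25053) = -69570*(-38 - 1/25053) = -69570*(-952015/25053) = 22077227850/8351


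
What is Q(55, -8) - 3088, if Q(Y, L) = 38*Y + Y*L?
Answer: -1438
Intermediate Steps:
Q(Y, L) = 38*Y + L*Y
Q(55, -8) - 3088 = 55*(38 - 8) - 3088 = 55*30 - 3088 = 1650 - 3088 = -1438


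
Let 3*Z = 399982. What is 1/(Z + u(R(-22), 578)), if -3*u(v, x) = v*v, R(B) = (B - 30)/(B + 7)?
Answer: 675/89993246 ≈ 7.5006e-6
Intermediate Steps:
R(B) = (-30 + B)/(7 + B)
Z = 399982/3 (Z = (⅓)*399982 = 399982/3 ≈ 1.3333e+5)
u(v, x) = -v²/3 (u(v, x) = -v*v/3 = -v²/3)
1/(Z + u(R(-22), 578)) = 1/(399982/3 - (-30 - 22)²/(7 - 22)²/3) = 1/(399982/3 - (-52/(-15))²/3) = 1/(399982/3 - (-1/15*(-52))²/3) = 1/(399982/3 - (52/15)²/3) = 1/(399982/3 - ⅓*2704/225) = 1/(399982/3 - 2704/675) = 1/(89993246/675) = 675/89993246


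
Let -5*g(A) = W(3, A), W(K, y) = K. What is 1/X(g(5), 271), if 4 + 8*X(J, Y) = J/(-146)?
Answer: -5840/2917 ≈ -2.0021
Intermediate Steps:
g(A) = -⅗ (g(A) = -⅕*3 = -⅗)
X(J, Y) = -½ - J/1168 (X(J, Y) = -½ + (J/(-146))/8 = -½ + (J*(-1/146))/8 = -½ + (-J/146)/8 = -½ - J/1168)
1/X(g(5), 271) = 1/(-½ - 1/1168*(-⅗)) = 1/(-½ + 3/5840) = 1/(-2917/5840) = -5840/2917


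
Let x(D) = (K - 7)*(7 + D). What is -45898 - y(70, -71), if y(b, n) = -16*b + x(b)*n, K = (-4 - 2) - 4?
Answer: -137717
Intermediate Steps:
K = -10 (K = -6 - 4 = -10)
x(D) = -119 - 17*D (x(D) = (-10 - 7)*(7 + D) = -17*(7 + D) = -119 - 17*D)
y(b, n) = -16*b + n*(-119 - 17*b) (y(b, n) = -16*b + (-119 - 17*b)*n = -16*b + n*(-119 - 17*b))
-45898 - y(70, -71) = -45898 - (-16*70 - 17*(-71)*(7 + 70)) = -45898 - (-1120 - 17*(-71)*77) = -45898 - (-1120 + 92939) = -45898 - 1*91819 = -45898 - 91819 = -137717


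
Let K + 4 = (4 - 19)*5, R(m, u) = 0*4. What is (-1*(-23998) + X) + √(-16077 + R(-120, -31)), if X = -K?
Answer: 24077 + I*√16077 ≈ 24077.0 + 126.8*I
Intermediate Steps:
R(m, u) = 0
K = -79 (K = -4 + (4 - 19)*5 = -4 - 15*5 = -4 - 75 = -79)
X = 79 (X = -1*(-79) = 79)
(-1*(-23998) + X) + √(-16077 + R(-120, -31)) = (-1*(-23998) + 79) + √(-16077 + 0) = (23998 + 79) + √(-16077) = 24077 + I*√16077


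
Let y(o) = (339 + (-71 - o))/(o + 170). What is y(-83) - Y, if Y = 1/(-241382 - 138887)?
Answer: 44491502/11027801 ≈ 4.0345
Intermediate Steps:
Y = -1/380269 (Y = 1/(-380269) = -1/380269 ≈ -2.6297e-6)
y(o) = (268 - o)/(170 + o)
y(-83) - Y = (268 - 1*(-83))/(170 - 83) - 1*(-1/380269) = (268 + 83)/87 + 1/380269 = (1/87)*351 + 1/380269 = 117/29 + 1/380269 = 44491502/11027801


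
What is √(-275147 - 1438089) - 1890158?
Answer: -1890158 + 14*I*√8741 ≈ -1.8902e+6 + 1308.9*I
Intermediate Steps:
√(-275147 - 1438089) - 1890158 = √(-1713236) - 1890158 = 14*I*√8741 - 1890158 = -1890158 + 14*I*√8741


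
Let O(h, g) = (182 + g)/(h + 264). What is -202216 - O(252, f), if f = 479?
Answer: -104344117/516 ≈ -2.0222e+5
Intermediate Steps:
O(h, g) = (182 + g)/(264 + h)
-202216 - O(252, f) = -202216 - (182 + 479)/(264 + 252) = -202216 - 661/516 = -104344117/516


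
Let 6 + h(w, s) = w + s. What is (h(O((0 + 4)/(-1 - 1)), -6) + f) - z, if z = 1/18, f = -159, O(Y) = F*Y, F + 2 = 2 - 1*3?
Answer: -2971/18 ≈ -165.06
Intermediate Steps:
F = -3 (F = -2 + (2 - 1*3) = -2 + (2 - 3) = -2 - 1 = -3)
O(Y) = -3*Y
h(w, s) = -6 + s + w (h(w, s) = -6 + (w + s) = -6 + (s + w) = -6 + s + w)
z = 1/18 ≈ 0.055556
(h(O((0 + 4)/(-1 - 1)), -6) + f) - z = ((-6 - 6 - 3*(0 + 4)/(-1 - 1)) - 159) - 1*1/18 = ((-6 - 6 - 12/(-2)) - 159) - 1/18 = ((-6 - 6 - 12*(-1)/2) - 159) - 1/18 = ((-6 - 6 - 3*(-2)) - 159) - 1/18 = ((-6 - 6 + 6) - 159) - 1/18 = (-6 - 159) - 1/18 = -165 - 1/18 = -2971/18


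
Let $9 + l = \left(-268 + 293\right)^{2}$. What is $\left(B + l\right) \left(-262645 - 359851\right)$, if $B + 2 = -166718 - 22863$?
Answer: $117631201632$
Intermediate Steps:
$B = -189583$ ($B = -2 - 189581 = -189583$)
$l = 616$ ($l = -9 + \left(-268 + 293\right)^{2} = -9 + 25^{2} = -9 + 625 = 616$)
$\left(B + l\right) \left(-262645 - 359851\right) = \left(-189583 + 616\right) \left(-262645 - 359851\right) = \left(-188967\right) \left(-622496\right) = 117631201632$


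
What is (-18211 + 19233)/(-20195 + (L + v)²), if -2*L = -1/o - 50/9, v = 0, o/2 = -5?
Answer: -33112800/654076919 ≈ -0.050625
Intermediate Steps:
o = -10 (o = 2*(-5) = -10)
L = 491/180 (L = -(-1/(-10) - 50/9)/2 = -(-1*(-⅒) - 50*⅑)/2 = -(⅒ - 50/9)/2 = -½*(-491/90) = 491/180 ≈ 2.7278)
(-18211 + 19233)/(-20195 + (L + v)²) = (-18211 + 19233)/(-20195 + (491/180 + 0)²) = 1022/(-20195 + (491/180)²) = 1022/(-20195 + 241081/32400) = 1022/(-654076919/32400) = 1022*(-32400/654076919) = -33112800/654076919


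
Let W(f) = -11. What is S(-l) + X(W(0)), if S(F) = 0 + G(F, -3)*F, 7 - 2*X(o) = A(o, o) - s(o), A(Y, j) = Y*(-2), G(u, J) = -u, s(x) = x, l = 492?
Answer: -242077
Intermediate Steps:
A(Y, j) = -2*Y
X(o) = 7/2 + 3*o/2 (X(o) = 7/2 - (-2*o - o)/2 = 7/2 - (-3)*o/2 = 7/2 + 3*o/2)
S(F) = -F² (S(F) = 0 + (-F)*F = 0 - F² = -F²)
S(-l) + X(W(0)) = -(-1*492)² + (7/2 + (3/2)*(-11)) = -1*(-492)² + (7/2 - 33/2) = -1*242064 - 13 = -242064 - 13 = -242077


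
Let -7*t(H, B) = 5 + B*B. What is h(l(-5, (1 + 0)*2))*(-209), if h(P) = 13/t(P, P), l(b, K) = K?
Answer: 19019/9 ≈ 2113.2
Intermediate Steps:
t(H, B) = -5/7 - B²/7 (t(H, B) = -(5 + B*B)/7 = -(5 + B²)/7 = -5/7 - B²/7)
h(P) = 13/(-5/7 - P²/7)
h(l(-5, (1 + 0)*2))*(-209) = -91/(5 + ((1 + 0)*2)²)*(-209) = -91/(5 + (1*2)²)*(-209) = -91/(5 + 2²)*(-209) = -91/(5 + 4)*(-209) = -91/9*(-209) = 19019/9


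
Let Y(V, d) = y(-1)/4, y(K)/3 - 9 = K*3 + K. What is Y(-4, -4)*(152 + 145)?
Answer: 4455/4 ≈ 1113.8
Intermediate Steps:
y(K) = 27 + 12*K (y(K) = 27 + 3*(K*3 + K) = 27 + 3*(3*K + K) = 27 + 3*(4*K) = 27 + 12*K)
Y(V, d) = 15/4 (Y(V, d) = (27 + 12*(-1))/4 = (27 - 12)/4 = (¼)*15 = 15/4)
Y(-4, -4)*(152 + 145) = 15*(152 + 145)/4 = (15/4)*297 = 4455/4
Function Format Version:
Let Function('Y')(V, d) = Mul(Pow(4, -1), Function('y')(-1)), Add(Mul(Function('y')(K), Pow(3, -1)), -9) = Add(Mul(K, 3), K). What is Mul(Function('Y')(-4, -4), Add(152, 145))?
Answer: Rational(4455, 4) ≈ 1113.8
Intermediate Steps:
Function('y')(K) = Add(27, Mul(12, K)) (Function('y')(K) = Add(27, Mul(3, Add(Mul(K, 3), K))) = Add(27, Mul(3, Add(Mul(3, K), K))) = Add(27, Mul(3, Mul(4, K))) = Add(27, Mul(12, K)))
Function('Y')(V, d) = Rational(15, 4) (Function('Y')(V, d) = Mul(Pow(4, -1), Add(27, Mul(12, -1))) = Mul(Rational(1, 4), Add(27, -12)) = Mul(Rational(1, 4), 15) = Rational(15, 4))
Mul(Function('Y')(-4, -4), Add(152, 145)) = Mul(Rational(15, 4), Add(152, 145)) = Mul(Rational(15, 4), 297) = Rational(4455, 4)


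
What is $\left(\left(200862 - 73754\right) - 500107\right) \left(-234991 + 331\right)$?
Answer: $87527945340$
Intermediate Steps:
$\left(\left(200862 - 73754\right) - 500107\right) \left(-234991 + 331\right) = \left(127108 - 500107\right) \left(-234660\right) = \left(-372999\right) \left(-234660\right) = 87527945340$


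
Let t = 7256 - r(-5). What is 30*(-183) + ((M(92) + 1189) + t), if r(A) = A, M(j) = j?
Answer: 3052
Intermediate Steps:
t = 7261 (t = 7256 - 1*(-5) = 7256 + 5 = 7261)
30*(-183) + ((M(92) + 1189) + t) = 30*(-183) + ((92 + 1189) + 7261) = -5490 + (1281 + 7261) = -5490 + 8542 = 3052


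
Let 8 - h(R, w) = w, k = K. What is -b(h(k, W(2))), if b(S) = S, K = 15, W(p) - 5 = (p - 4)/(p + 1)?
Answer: -11/3 ≈ -3.6667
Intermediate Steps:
W(p) = 5 + (-4 + p)/(1 + p) (W(p) = 5 + (p - 4)/(p + 1) = 5 + (-4 + p)/(1 + p))
k = 15
h(R, w) = 8 - w
-b(h(k, W(2))) = -(8 - (1 + 6*2)/(1 + 2)) = -(8 - (1 + 12)/3) = -(8 - 13/3) = -1*11/3 = -11/3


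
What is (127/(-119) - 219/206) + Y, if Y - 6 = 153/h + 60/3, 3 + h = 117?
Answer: 5871393/232883 ≈ 25.212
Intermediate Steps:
h = 114 (h = -3 + 117 = 114)
Y = 1039/38 (Y = 6 + (153/114 + 60/3) = 6 + (153*(1/114) + 60*(⅓)) = 6 + (51/38 + 20) = 6 + 811/38 = 1039/38 ≈ 27.342)
(127/(-119) - 219/206) + Y = (127/(-119) - 219/206) + 1039/38 = (127*(-1/119) - 219*1/206) + 1039/38 = (-127/119 - 219/206) + 1039/38 = -52223/24514 + 1039/38 = 5871393/232883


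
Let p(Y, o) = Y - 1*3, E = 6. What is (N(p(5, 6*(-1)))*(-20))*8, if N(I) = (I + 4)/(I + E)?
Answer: -120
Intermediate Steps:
p(Y, o) = -3 + Y (p(Y, o) = Y - 3 = -3 + Y)
N(I) = (4 + I)/(6 + I) (N(I) = (I + 4)/(I + 6) = (4 + I)/(6 + I))
(N(p(5, 6*(-1)))*(-20))*8 = (((4 + (-3 + 5))/(6 + (-3 + 5)))*(-20))*8 = (((4 + 2)/(6 + 2))*(-20))*8 = ((6/8)*(-20))*8 = (((1/8)*6)*(-20))*8 = ((3/4)*(-20))*8 = -15*8 = -120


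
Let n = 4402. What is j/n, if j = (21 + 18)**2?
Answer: 1521/4402 ≈ 0.34552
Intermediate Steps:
j = 1521 (j = 39**2 = 1521)
j/n = 1521/4402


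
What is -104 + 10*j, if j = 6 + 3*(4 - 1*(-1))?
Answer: 106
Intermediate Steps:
j = 21 (j = 6 + 3*(4 + 1) = 6 + 3*5 = 6 + 15 = 21)
-104 + 10*j = -104 + 10*21 = -104 + 210 = 106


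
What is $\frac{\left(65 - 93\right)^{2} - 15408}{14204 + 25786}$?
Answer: $- \frac{7312}{19995} \approx -0.36569$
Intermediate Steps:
$\frac{\left(65 - 93\right)^{2} - 15408}{14204 + 25786} = \frac{\left(-28\right)^{2} - 15408}{39990} = \left(784 - 15408\right) \frac{1}{39990} = \left(-14624\right) \frac{1}{39990} = - \frac{7312}{19995}$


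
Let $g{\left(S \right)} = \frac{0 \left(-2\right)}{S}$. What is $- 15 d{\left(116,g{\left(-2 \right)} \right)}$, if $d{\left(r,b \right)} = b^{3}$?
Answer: $0$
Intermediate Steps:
$g{\left(S \right)} = 0$ ($g{\left(S \right)} = \frac{0}{S} = 0$)
$- 15 d{\left(116,g{\left(-2 \right)} \right)} = - 15 \cdot 0^{3} = \left(-15\right) 0 = 0$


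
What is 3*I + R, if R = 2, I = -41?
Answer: -121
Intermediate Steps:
3*I + R = 3*(-41) + 2 = -123 + 2 = -121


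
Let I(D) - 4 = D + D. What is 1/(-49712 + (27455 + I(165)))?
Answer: -1/21923 ≈ -4.5614e-5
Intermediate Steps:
I(D) = 4 + 2*D (I(D) = 4 + (D + D) = 4 + 2*D)
1/(-49712 + (27455 + I(165))) = 1/(-49712 + (27455 + (4 + 2*165))) = 1/(-49712 + (27455 + (4 + 330))) = 1/(-49712 + (27455 + 334)) = 1/(-49712 + 27789) = 1/(-21923) = -1/21923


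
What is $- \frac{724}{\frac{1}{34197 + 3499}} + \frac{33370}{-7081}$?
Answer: $- \frac{193254005594}{7081} \approx -2.7292 \cdot 10^{7}$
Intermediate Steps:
$- \frac{724}{\frac{1}{34197 + 3499}} + \frac{33370}{-7081} = - \frac{724}{\frac{1}{37696}} + 33370 \left(- \frac{1}{7081}\right) = - 724 \frac{1}{\frac{1}{37696}} - \frac{33370}{7081} = \left(-724\right) 37696 - \frac{33370}{7081} = -27291904 - \frac{33370}{7081} = - \frac{193254005594}{7081}$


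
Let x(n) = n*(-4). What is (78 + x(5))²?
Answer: 3364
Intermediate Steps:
x(n) = -4*n
(78 + x(5))² = (78 - 4*5)² = (78 - 20)² = 58² = 3364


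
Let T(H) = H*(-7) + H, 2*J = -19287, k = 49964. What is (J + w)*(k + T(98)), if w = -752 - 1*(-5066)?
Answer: -263149392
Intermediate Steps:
J = -19287/2 (J = (½)*(-19287) = -19287/2 ≈ -9643.5)
w = 4314 (w = -752 + 5066 = 4314)
T(H) = -6*H (T(H) = -7*H + H = -6*H)
(J + w)*(k + T(98)) = (-19287/2 + 4314)*(49964 - 6*98) = -10659*(49964 - 588)/2 = -10659/2*49376 = -263149392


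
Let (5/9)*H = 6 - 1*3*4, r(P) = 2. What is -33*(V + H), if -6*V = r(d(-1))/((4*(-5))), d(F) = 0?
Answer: 7117/20 ≈ 355.85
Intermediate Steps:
V = 1/60 (V = -1/(3*(4*(-5))) = -1/(3*(-20)) = -(-1)/(3*20) = -⅙*(-⅒) = 1/60 ≈ 0.016667)
H = -54/5 (H = 9*(6 - 1*3*4)/5 = 9*(6 - 3*4)/5 = 9*(6 - 12)/5 = (9/5)*(-6) = -54/5 ≈ -10.800)
-33*(V + H) = -33*(1/60 - 54/5) = -33*(-647/60) = 7117/20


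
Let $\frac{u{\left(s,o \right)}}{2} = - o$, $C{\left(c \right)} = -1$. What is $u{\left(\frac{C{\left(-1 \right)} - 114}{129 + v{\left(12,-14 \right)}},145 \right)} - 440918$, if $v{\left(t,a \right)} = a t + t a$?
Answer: $-441208$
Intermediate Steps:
$v{\left(t,a \right)} = 2 a t$ ($v{\left(t,a \right)} = a t + a t = 2 a t$)
$u{\left(s,o \right)} = - 2 o$ ($u{\left(s,o \right)} = 2 \left(- o\right) = - 2 o$)
$u{\left(\frac{C{\left(-1 \right)} - 114}{129 + v{\left(12,-14 \right)}},145 \right)} - 440918 = \left(-2\right) 145 - 440918 = -290 - 440918 = -441208$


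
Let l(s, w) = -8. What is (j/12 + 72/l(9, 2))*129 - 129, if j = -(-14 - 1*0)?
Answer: -2279/2 ≈ -1139.5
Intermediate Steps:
j = 14 (j = -(-14 + 0) = -1*(-14) = 14)
(j/12 + 72/l(9, 2))*129 - 129 = (14/12 + 72/(-8))*129 - 129 = (14*(1/12) + 72*(-1/8))*129 - 129 = (7/6 - 9)*129 - 129 = -47/6*129 - 129 = -2021/2 - 129 = -2279/2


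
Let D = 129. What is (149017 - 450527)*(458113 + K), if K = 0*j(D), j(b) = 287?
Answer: -138125650630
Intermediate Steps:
K = 0 (K = 0*287 = 0)
(149017 - 450527)*(458113 + K) = (149017 - 450527)*(458113 + 0) = -301510*458113 = -138125650630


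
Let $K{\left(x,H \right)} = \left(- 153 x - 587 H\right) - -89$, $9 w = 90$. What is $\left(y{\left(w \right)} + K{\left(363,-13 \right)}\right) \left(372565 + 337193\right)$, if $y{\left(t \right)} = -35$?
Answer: $-33964759332$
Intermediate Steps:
$w = 10$ ($w = \frac{1}{9} \cdot 90 = 10$)
$K{\left(x,H \right)} = 89 - 587 H - 153 x$ ($K{\left(x,H \right)} = \left(- 587 H - 153 x\right) + \left(-10 + 99\right) = \left(- 587 H - 153 x\right) + 89 = 89 - 587 H - 153 x$)
$\left(y{\left(w \right)} + K{\left(363,-13 \right)}\right) \left(372565 + 337193\right) = \left(-35 - 47819\right) \left(372565 + 337193\right) = \left(-35 + \left(89 + 7631 - 55539\right)\right) 709758 = \left(-35 - 47819\right) 709758 = \left(-47854\right) 709758 = -33964759332$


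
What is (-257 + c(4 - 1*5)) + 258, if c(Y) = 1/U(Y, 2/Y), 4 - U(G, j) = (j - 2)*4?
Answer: 21/20 ≈ 1.0500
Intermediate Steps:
U(G, j) = 12 - 4*j (U(G, j) = 4 - (j - 2)*4 = 4 - (-2 + j)*4 = 4 - (-8 + 4*j) = 4 + (8 - 4*j) = 12 - 4*j)
c(Y) = 1/(12 - 8/Y)
(-257 + c(4 - 1*5)) + 258 = (-257 + (4 - 1*5)/(4*(-2 + 3*(4 - 1*5)))) + 258 = (-257 + (4 - 5)/(4*(-2 + 3*(4 - 5)))) + 258 = (-257 + (¼)*(-1)/(-2 + 3*(-1))) + 258 = (-257 + (¼)*(-1)/(-2 - 3)) + 258 = (-257 + (¼)*(-1)/(-5)) + 258 = (-257 + (¼)*(-1)*(-⅕)) + 258 = (-257 + 1/20) + 258 = -5139/20 + 258 = 21/20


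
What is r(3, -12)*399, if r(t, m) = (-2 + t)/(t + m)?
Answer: -133/3 ≈ -44.333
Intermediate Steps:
r(t, m) = (-2 + t)/(m + t)
r(3, -12)*399 = ((-2 + 3)/(-12 + 3))*399 = (1/(-9))*399 = -1/9*1*399 = -1/9*399 = -133/3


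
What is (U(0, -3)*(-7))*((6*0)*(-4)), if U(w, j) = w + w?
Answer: 0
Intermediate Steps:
U(w, j) = 2*w
(U(0, -3)*(-7))*((6*0)*(-4)) = ((2*0)*(-7))*((6*0)*(-4)) = (0*(-7))*(0*(-4)) = 0*0 = 0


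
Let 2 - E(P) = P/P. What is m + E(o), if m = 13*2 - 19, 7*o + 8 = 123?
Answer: 8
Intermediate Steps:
o = 115/7 (o = -8/7 + (1/7)*123 = -8/7 + 123/7 = 115/7 ≈ 16.429)
E(P) = 1 (E(P) = 2 - P/P = 2 - 1*1 = 2 - 1 = 1)
m = 7 (m = 26 - 19 = 7)
m + E(o) = 7 + 1 = 8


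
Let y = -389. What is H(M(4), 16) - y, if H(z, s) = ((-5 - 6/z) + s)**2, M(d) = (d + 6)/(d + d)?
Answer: 10686/25 ≈ 427.44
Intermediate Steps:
M(d) = (6 + d)/(2*d) (M(d) = (6 + d)/((2*d)) = (6 + d)*(1/(2*d)) = (6 + d)/(2*d))
H(z, s) = (-5 + s - 6/z)**2 (H(z, s) = ((-5 - 6/z) + s)**2 = (-5 + s - 6/z)**2)
H(M(4), 16) - y = (6 + 5*((1/2)*(6 + 4)/4) - 1*16*(1/2)*(6 + 4)/4)**2/((1/2)*(6 + 4)/4)**2 - 1*(-389) = (6 + 5*((1/2)*(1/4)*10) - 1*16*(1/2)*(1/4)*10)**2/((1/2)*(1/4)*10)**2 + 389 = (6 + 5*(5/4) - 1*16*5/4)**2/(5/4)**2 + 389 = 16*(6 + 25/4 - 20)**2/25 + 389 = 16*(-31/4)**2/25 + 389 = (16/25)*(961/16) + 389 = 961/25 + 389 = 10686/25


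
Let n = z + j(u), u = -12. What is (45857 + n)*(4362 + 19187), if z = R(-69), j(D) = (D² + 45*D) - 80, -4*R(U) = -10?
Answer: 2137472083/2 ≈ 1.0687e+9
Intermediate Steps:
R(U) = 5/2 (R(U) = -¼*(-10) = 5/2)
j(D) = -80 + D² + 45*D
z = 5/2 ≈ 2.5000
n = -947/2 (n = 5/2 + (-80 + (-12)² + 45*(-12)) = 5/2 + (-80 + 144 - 540) = 5/2 - 476 = -947/2 ≈ -473.50)
(45857 + n)*(4362 + 19187) = (45857 - 947/2)*(4362 + 19187) = (90767/2)*23549 = 2137472083/2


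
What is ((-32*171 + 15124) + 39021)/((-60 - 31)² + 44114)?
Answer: 48673/52395 ≈ 0.92896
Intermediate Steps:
((-32*171 + 15124) + 39021)/((-60 - 31)² + 44114) = ((-5472 + 15124) + 39021)/((-91)² + 44114) = (9652 + 39021)/(8281 + 44114) = 48673/52395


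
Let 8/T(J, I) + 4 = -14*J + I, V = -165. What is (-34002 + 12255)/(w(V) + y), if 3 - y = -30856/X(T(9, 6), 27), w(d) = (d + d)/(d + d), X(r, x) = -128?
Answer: 347952/3793 ≈ 91.735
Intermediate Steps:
T(J, I) = 8/(-4 + I - 14*J) (T(J, I) = 8/(-4 + (-14*J + I)) = 8/(-4 + (I - 14*J)) = 8/(-4 + I - 14*J))
w(d) = 1 (w(d) = (2*d)/((2*d)) = (2*d)*(1/(2*d)) = 1)
y = -3809/16 (y = 3 - (-30856)/(-128) = 3 - (-30856)*(-1)/128 = 3 - 1*3857/16 = 3 - 3857/16 = -3809/16 ≈ -238.06)
(-34002 + 12255)/(w(V) + y) = (-34002 + 12255)/(1 - 3809/16) = -21747/(-3793/16) = -21747*(-16/3793) = 347952/3793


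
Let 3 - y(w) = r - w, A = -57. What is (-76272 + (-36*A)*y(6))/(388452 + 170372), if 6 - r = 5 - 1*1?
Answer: -2211/19958 ≈ -0.11078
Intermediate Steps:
r = 2 (r = 6 - (5 - 1*1) = 6 - (5 - 1) = 6 - 1*4 = 6 - 4 = 2)
y(w) = 1 + w (y(w) = 3 - (2 - w) = 3 + (-2 + w) = 1 + w)
(-76272 + (-36*A)*y(6))/(388452 + 170372) = (-76272 + (-36*(-57))*(1 + 6))/(388452 + 170372) = (-76272 + 2052*7)/558824 = (-76272 + 14364)*(1/558824) = -61908*1/558824 = -2211/19958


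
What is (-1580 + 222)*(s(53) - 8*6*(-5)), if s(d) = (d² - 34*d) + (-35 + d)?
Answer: -1717870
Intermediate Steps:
s(d) = -35 + d² - 33*d
(-1580 + 222)*(s(53) - 8*6*(-5)) = (-1580 + 222)*((-35 + 53² - 33*53) - 8*6*(-5)) = -1358*((-35 + 2809 - 1749) - 48*(-5)) = -1358*(1025 + 240) = -1358*1265 = -1717870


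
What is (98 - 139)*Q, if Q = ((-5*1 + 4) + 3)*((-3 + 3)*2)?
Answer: 0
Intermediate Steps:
Q = 0 (Q = ((-5 + 4) + 3)*(0*2) = (-1 + 3)*0 = 2*0 = 0)
(98 - 139)*Q = (98 - 139)*0 = -41*0 = 0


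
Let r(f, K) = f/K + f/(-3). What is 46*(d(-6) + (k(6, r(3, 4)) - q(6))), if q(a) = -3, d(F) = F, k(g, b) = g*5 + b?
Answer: 2461/2 ≈ 1230.5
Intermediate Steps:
r(f, K) = -f/3 + f/K (r(f, K) = f/K + f*(-⅓) = f/K - f/3 = -f/3 + f/K)
k(g, b) = b + 5*g (k(g, b) = 5*g + b = b + 5*g)
46*(d(-6) + (k(6, r(3, 4)) - q(6))) = 46*(-6 + (((-⅓*3 + 3/4) + 5*6) - 1*(-3))) = 46*(-6 + (((-1 + 3*(¼)) + 30) + 3)) = 46*(-6 + (((-1 + ¾) + 30) + 3)) = 46*(-6 + ((-¼ + 30) + 3)) = 46*(-6 + (119/4 + 3)) = 46*(-6 + 131/4) = 46*(107/4) = 2461/2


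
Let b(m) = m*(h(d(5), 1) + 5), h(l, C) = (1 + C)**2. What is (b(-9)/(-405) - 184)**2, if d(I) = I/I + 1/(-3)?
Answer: 844561/25 ≈ 33782.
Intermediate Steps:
d(I) = 2/3 (d(I) = 1 + 1*(-1/3) = 1 - 1/3 = 2/3)
b(m) = 9*m (b(m) = m*((1 + 1)**2 + 5) = m*(2**2 + 5) = m*(4 + 5) = m*9 = 9*m)
(b(-9)/(-405) - 184)**2 = ((9*(-9))/(-405) - 184)**2 = (-81*(-1/405) - 184)**2 = (1/5 - 184)**2 = (-919/5)**2 = 844561/25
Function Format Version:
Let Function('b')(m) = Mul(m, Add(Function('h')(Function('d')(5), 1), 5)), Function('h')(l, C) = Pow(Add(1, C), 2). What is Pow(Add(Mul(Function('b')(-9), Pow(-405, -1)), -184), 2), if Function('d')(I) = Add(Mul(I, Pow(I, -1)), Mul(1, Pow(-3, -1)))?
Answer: Rational(844561, 25) ≈ 33782.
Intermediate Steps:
Function('d')(I) = Rational(2, 3) (Function('d')(I) = Add(1, Mul(1, Rational(-1, 3))) = Add(1, Rational(-1, 3)) = Rational(2, 3))
Function('b')(m) = Mul(9, m) (Function('b')(m) = Mul(m, Add(Pow(Add(1, 1), 2), 5)) = Mul(m, Add(Pow(2, 2), 5)) = Mul(m, Add(4, 5)) = Mul(m, 9) = Mul(9, m))
Pow(Add(Mul(Function('b')(-9), Pow(-405, -1)), -184), 2) = Pow(Add(Mul(Mul(9, -9), Pow(-405, -1)), -184), 2) = Pow(Add(Mul(-81, Rational(-1, 405)), -184), 2) = Pow(Add(Rational(1, 5), -184), 2) = Pow(Rational(-919, 5), 2) = Rational(844561, 25)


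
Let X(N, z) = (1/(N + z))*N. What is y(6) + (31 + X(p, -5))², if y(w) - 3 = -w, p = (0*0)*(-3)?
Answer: 958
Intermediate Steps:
p = 0 (p = 0*(-3) = 0)
X(N, z) = N/(N + z)
y(w) = 3 - w
y(6) + (31 + X(p, -5))² = (3 - 1*6) + (31 + 0/(0 - 5))² = (3 - 6) + (31 + 0/(-5))² = -3 + (31 + 0*(-⅕))² = -3 + (31 + 0)² = -3 + 31² = -3 + 961 = 958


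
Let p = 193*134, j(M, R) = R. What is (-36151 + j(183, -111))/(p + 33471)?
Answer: -36262/59333 ≈ -0.61116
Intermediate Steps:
p = 25862
(-36151 + j(183, -111))/(p + 33471) = (-36151 - 111)/(25862 + 33471) = -36262/59333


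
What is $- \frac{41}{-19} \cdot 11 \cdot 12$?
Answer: $\frac{5412}{19} \approx 284.84$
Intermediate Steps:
$- \frac{41}{-19} \cdot 11 \cdot 12 = \left(-41\right) \left(- \frac{1}{19}\right) 11 \cdot 12 = \frac{41}{19} \cdot 11 \cdot 12 = \frac{451}{19} \cdot 12 = \frac{5412}{19}$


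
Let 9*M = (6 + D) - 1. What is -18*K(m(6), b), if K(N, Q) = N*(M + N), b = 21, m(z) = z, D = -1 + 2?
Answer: -720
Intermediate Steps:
D = 1
M = ⅔ (M = ((6 + 1) - 1)/9 = (7 - 1)/9 = (⅑)*6 = ⅔ ≈ 0.66667)
K(N, Q) = N*(⅔ + N)
-18*K(m(6), b) = -6*6*(2 + 3*6) = -6*6*(2 + 18) = -6*6*20 = -18*40 = -720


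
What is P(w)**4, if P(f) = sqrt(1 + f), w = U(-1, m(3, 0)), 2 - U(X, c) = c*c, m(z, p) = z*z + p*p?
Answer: 6084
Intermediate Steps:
m(z, p) = p**2 + z**2 (m(z, p) = z**2 + p**2 = p**2 + z**2)
U(X, c) = 2 - c**2 (U(X, c) = 2 - c*c = 2 - c**2)
w = -79 (w = 2 - (0**2 + 3**2)**2 = 2 - (0 + 9)**2 = 2 - 1*9**2 = 2 - 1*81 = 2 - 81 = -79)
P(w)**4 = (sqrt(1 - 79))**4 = (sqrt(-78))**4 = (I*sqrt(78))**4 = 6084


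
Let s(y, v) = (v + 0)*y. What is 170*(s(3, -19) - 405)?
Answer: -78540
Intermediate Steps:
s(y, v) = v*y
170*(s(3, -19) - 405) = 170*(-19*3 - 405) = 170*(-57 - 405) = 170*(-462) = -78540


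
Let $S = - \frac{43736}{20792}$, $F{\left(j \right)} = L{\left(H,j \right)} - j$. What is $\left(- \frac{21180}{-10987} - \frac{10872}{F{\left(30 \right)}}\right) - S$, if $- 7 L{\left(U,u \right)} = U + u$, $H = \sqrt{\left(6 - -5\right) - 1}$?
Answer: $\frac{52818916645139}{164449471667} - \frac{38052 \sqrt{10}}{28795} \approx 317.01$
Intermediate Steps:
$H = \sqrt{10}$ ($H = \sqrt{\left(6 + 5\right) - 1} = \sqrt{11 - 1} = \sqrt{10} \approx 3.1623$)
$L{\left(U,u \right)} = - \frac{U}{7} - \frac{u}{7}$ ($L{\left(U,u \right)} = - \frac{U + u}{7} = - \frac{U}{7} - \frac{u}{7}$)
$F{\left(j \right)} = - \frac{8 j}{7} - \frac{\sqrt{10}}{7}$ ($F{\left(j \right)} = \left(- \frac{\sqrt{10}}{7} - \frac{j}{7}\right) - j = \left(- \frac{j}{7} - \frac{\sqrt{10}}{7}\right) - j = - \frac{8 j}{7} - \frac{\sqrt{10}}{7}$)
$S = - \frac{5467}{2599}$ ($S = \left(-43736\right) \frac{1}{20792} = - \frac{5467}{2599} \approx -2.1035$)
$\left(- \frac{21180}{-10987} - \frac{10872}{F{\left(30 \right)}}\right) - S = \left(- \frac{21180}{-10987} - \frac{10872}{\left(- \frac{8}{7}\right) 30 - \frac{\sqrt{10}}{7}}\right) - - \frac{5467}{2599} = \left(\left(-21180\right) \left(- \frac{1}{10987}\right) - \frac{10872}{- \frac{240}{7} - \frac{\sqrt{10}}{7}}\right) + \frac{5467}{2599} = \left(\frac{21180}{10987} - \frac{10872}{- \frac{240}{7} - \frac{\sqrt{10}}{7}}\right) + \frac{5467}{2599} = \frac{115112749}{28555213} - \frac{10872}{- \frac{240}{7} - \frac{\sqrt{10}}{7}}$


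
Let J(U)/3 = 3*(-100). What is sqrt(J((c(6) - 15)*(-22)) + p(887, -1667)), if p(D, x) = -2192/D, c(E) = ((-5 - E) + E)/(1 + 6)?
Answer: 2*I*sqrt(177509101)/887 ≈ 30.041*I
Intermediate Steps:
c(E) = -5/7
J(U) = -900 (J(U) = 3*(3*(-100)) = 3*(-300) = -900)
sqrt(J((c(6) - 15)*(-22)) + p(887, -1667)) = sqrt(-900 - 2192/887) = sqrt(-800492/887) = 2*I*sqrt(177509101)/887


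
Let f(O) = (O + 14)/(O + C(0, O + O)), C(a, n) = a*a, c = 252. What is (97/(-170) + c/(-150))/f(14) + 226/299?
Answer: -187787/508300 ≈ -0.36944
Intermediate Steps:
C(a, n) = a²
f(O) = (14 + O)/O (f(O) = (O + 14)/(O + 0²) = (14 + O)/(O + 0) = (14 + O)/O)
(97/(-170) + c/(-150))/f(14) + 226/299 = (97/(-170) + 252/(-150))/(((14 + 14)/14)) + 226/299 = (97*(-1/170) + 252*(-1/150))/(((1/14)*28)) + 226*(1/299) = (-97/170 - 42/25)/2 + 226/299 = -1913/850*½ + 226/299 = -1913/1700 + 226/299 = -187787/508300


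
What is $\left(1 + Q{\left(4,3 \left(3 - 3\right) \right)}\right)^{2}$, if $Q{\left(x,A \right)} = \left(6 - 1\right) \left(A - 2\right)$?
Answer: $81$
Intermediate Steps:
$Q{\left(x,A \right)} = -10 + 5 A$ ($Q{\left(x,A \right)} = 5 \left(-2 + A\right) = -10 + 5 A$)
$\left(1 + Q{\left(4,3 \left(3 - 3\right) \right)}\right)^{2} = \left(1 - \left(10 - 5 \cdot 3 \left(3 - 3\right)\right)\right)^{2} = \left(1 - \left(10 - 5 \cdot 3 \cdot 0\right)\right)^{2} = \left(1 + \left(-10 + 5 \cdot 0\right)\right)^{2} = \left(1 + \left(-10 + 0\right)\right)^{2} = \left(1 - 10\right)^{2} = \left(-9\right)^{2} = 81$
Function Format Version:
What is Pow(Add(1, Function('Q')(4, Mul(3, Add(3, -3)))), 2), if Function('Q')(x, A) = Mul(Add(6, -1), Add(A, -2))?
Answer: 81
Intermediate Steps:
Function('Q')(x, A) = Add(-10, Mul(5, A)) (Function('Q')(x, A) = Mul(5, Add(-2, A)) = Add(-10, Mul(5, A)))
Pow(Add(1, Function('Q')(4, Mul(3, Add(3, -3)))), 2) = Pow(Add(1, Add(-10, Mul(5, Mul(3, Add(3, -3))))), 2) = Pow(Add(1, Add(-10, Mul(5, Mul(3, 0)))), 2) = Pow(Add(1, Add(-10, Mul(5, 0))), 2) = Pow(Add(1, Add(-10, 0)), 2) = Pow(Add(1, -10), 2) = Pow(-9, 2) = 81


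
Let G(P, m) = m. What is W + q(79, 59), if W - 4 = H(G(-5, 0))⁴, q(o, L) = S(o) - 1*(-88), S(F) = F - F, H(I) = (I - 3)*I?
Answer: 92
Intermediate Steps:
H(I) = I*(-3 + I) (H(I) = (-3 + I)*I = I*(-3 + I))
S(F) = 0
q(o, L) = 88 (q(o, L) = 0 - 1*(-88) = 0 + 88 = 88)
W = 4 (W = 4 + (0*(-3 + 0))⁴ = 4 + (0*(-3))⁴ = 4 + 0⁴ = 4 + 0 = 4)
W + q(79, 59) = 4 + 88 = 92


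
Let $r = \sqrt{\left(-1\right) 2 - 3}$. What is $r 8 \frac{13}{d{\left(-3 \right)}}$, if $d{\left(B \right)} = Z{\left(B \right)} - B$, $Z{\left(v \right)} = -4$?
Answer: $- 104 i \sqrt{5} \approx - 232.55 i$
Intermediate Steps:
$d{\left(B \right)} = -4 - B$
$r = i \sqrt{5}$ ($r = \sqrt{-2 - 3} = \sqrt{-5} = i \sqrt{5} \approx 2.2361 i$)
$r 8 \frac{13}{d{\left(-3 \right)}} = i \sqrt{5} \cdot 8 \frac{13}{-4 - -3} = 8 i \sqrt{5} \frac{13}{-4 + 3} = 8 i \sqrt{5} \frac{13}{-1} = 8 i \sqrt{5} \cdot 13 \left(-1\right) = 8 i \sqrt{5} \left(-13\right) = - 104 i \sqrt{5}$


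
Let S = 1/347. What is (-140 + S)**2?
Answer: 2359919241/120409 ≈ 19599.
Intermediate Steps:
S = 1/347 ≈ 0.0028818
(-140 + S)**2 = (-140 + 1/347)**2 = (-48579/347)**2 = 2359919241/120409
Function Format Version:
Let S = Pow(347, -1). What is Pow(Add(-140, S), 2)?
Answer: Rational(2359919241, 120409) ≈ 19599.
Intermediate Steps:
S = Rational(1, 347) ≈ 0.0028818
Pow(Add(-140, S), 2) = Pow(Add(-140, Rational(1, 347)), 2) = Pow(Rational(-48579, 347), 2) = Rational(2359919241, 120409)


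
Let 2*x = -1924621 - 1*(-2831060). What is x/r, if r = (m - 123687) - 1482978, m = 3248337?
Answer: 906439/3283344 ≈ 0.27607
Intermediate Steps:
x = 906439/2 (x = (-1924621 - 1*(-2831060))/2 = (-1924621 + 2831060)/2 = (½)*906439 = 906439/2 ≈ 4.5322e+5)
r = 1641672 (r = (3248337 - 123687) - 1482978 = 3124650 - 1482978 = 1641672)
x/r = (906439/2)/1641672 = (906439/2)*(1/1641672) = 906439/3283344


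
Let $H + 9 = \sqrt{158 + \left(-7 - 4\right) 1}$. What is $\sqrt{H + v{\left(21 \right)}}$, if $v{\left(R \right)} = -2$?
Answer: $\sqrt{-11 + 7 \sqrt{3}} \approx 1.0604$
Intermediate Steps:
$H = -9 + 7 \sqrt{3}$ ($H = -9 + \sqrt{158 + \left(-7 - 4\right) 1} = -9 + \sqrt{158 - 11} = -9 + \sqrt{147} = -9 + 7 \sqrt{3} \approx 3.1244$)
$\sqrt{H + v{\left(21 \right)}} = \sqrt{\left(-9 + 7 \sqrt{3}\right) - 2} = \sqrt{-11 + 7 \sqrt{3}}$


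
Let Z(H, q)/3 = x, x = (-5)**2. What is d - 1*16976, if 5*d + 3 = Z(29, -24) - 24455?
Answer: -109263/5 ≈ -21853.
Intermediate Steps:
x = 25
Z(H, q) = 75 (Z(H, q) = 3*25 = 75)
d = -24383/5 (d = -3/5 + (75 - 24455)/5 = -3/5 + (1/5)*(-24380) = -3/5 - 4876 = -24383/5 ≈ -4876.6)
d - 1*16976 = -24383/5 - 1*16976 = -24383/5 - 16976 = -109263/5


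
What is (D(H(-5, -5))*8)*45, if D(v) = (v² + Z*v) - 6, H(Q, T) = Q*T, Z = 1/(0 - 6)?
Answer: 221340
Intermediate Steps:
Z = -⅙ (Z = 1/(-6) = -⅙ ≈ -0.16667)
D(v) = -6 + v² - v/6 (D(v) = (v² - v/6) - 6 = -6 + v² - v/6)
(D(H(-5, -5))*8)*45 = ((-6 + (-5*(-5))² - (-5)*(-5)/6)*8)*45 = ((-6 + 25² - ⅙*25)*8)*45 = ((-6 + 625 - 25/6)*8)*45 = ((3689/6)*8)*45 = (14756/3)*45 = 221340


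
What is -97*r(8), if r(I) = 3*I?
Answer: -2328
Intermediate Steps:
-97*r(8) = -291*8 = -97*24 = -2328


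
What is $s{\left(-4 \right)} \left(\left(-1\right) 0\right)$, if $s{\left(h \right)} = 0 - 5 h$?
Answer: $0$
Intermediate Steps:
$s{\left(h \right)} = - 5 h$
$s{\left(-4 \right)} \left(\left(-1\right) 0\right) = \left(-5\right) \left(-4\right) \left(\left(-1\right) 0\right) = 20 \cdot 0 = 0$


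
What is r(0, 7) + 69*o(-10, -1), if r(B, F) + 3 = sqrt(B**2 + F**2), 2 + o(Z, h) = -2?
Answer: -272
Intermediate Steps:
o(Z, h) = -4 (o(Z, h) = -2 - 2 = -4)
r(B, F) = -3 + sqrt(B**2 + F**2)
r(0, 7) + 69*o(-10, -1) = (-3 + sqrt(0**2 + 7**2)) + 69*(-4) = (-3 + sqrt(0 + 49)) - 276 = (-3 + sqrt(49)) - 276 = (-3 + 7) - 276 = 4 - 276 = -272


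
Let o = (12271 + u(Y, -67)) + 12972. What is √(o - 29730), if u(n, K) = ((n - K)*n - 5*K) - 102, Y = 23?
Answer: 2*I*√546 ≈ 46.733*I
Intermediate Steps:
u(n, K) = -102 - 5*K + n*(n - K) (u(n, K) = (n*(n - K) - 5*K) - 102 = (-5*K + n*(n - K)) - 102 = -102 - 5*K + n*(n - K))
o = 27546 (o = (12271 + (-102 + 23² - 5*(-67) - 1*(-67)*23)) + 12972 = (12271 + (-102 + 529 + 335 + 1541)) + 12972 = (12271 + 2303) + 12972 = 14574 + 12972 = 27546)
√(o - 29730) = √(27546 - 29730) = √(-2184) = 2*I*√546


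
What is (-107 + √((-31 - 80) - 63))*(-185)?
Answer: 19795 - 185*I*√174 ≈ 19795.0 - 2440.3*I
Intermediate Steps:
(-107 + √((-31 - 80) - 63))*(-185) = (-107 + √(-111 - 63))*(-185) = (-107 + √(-174))*(-185) = (-107 + I*√174)*(-185) = 19795 - 185*I*√174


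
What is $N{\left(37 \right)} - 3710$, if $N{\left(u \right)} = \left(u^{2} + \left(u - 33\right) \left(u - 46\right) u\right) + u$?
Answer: $-3636$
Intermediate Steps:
$N{\left(u \right)} = u + u^{2} + u \left(-46 + u\right) \left(-33 + u\right)$ ($N{\left(u \right)} = \left(u^{2} + \left(-33 + u\right) \left(-46 + u\right) u\right) + u = \left(u^{2} + \left(-46 + u\right) \left(-33 + u\right) u\right) + u = \left(u^{2} + u \left(-46 + u\right) \left(-33 + u\right)\right) + u = u + u^{2} + u \left(-46 + u\right) \left(-33 + u\right)$)
$N{\left(37 \right)} - 3710 = 37 \left(1519 + 37^{2} - 2886\right) - 3710 = 37 \left(1519 + 1369 - 2886\right) - 3710 = 37 \cdot 2 - 3710 = 74 - 3710 = -3636$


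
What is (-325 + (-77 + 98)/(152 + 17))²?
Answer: 3014449216/28561 ≈ 1.0554e+5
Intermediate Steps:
(-325 + (-77 + 98)/(152 + 17))² = (-325 + 21/169)² = (-54904/169)² = 3014449216/28561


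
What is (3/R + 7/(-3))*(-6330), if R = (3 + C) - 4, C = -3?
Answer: 39035/2 ≈ 19518.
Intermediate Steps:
R = -4 (R = (3 - 3) - 4 = 0 - 4 = -4)
(3/R + 7/(-3))*(-6330) = (3/(-4) + 7/(-3))*(-6330) = (3*(-¼) + 7*(-⅓))*(-6330) = (-¾ - 7/3)*(-6330) = -37/12*(-6330) = 39035/2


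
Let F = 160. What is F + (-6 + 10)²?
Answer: 176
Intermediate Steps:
F + (-6 + 10)² = 160 + (-6 + 10)² = 160 + 4² = 160 + 16 = 176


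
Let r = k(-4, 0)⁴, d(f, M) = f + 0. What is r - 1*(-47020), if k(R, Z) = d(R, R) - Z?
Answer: 47276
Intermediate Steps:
d(f, M) = f
k(R, Z) = R - Z
r = 256 (r = (-4 - 1*0)⁴ = (-4 + 0)⁴ = (-4)⁴ = 256)
r - 1*(-47020) = 256 - 1*(-47020) = 256 + 47020 = 47276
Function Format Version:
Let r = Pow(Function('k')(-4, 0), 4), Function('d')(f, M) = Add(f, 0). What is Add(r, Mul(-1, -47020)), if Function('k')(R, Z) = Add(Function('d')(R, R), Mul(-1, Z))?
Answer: 47276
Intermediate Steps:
Function('d')(f, M) = f
Function('k')(R, Z) = Add(R, Mul(-1, Z))
r = 256 (r = Pow(Add(-4, Mul(-1, 0)), 4) = Pow(Add(-4, 0), 4) = Pow(-4, 4) = 256)
Add(r, Mul(-1, -47020)) = Add(256, Mul(-1, -47020)) = Add(256, 47020) = 47276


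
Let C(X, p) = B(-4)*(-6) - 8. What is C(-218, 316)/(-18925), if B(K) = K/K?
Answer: 14/18925 ≈ 0.00073976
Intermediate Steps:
B(K) = 1
C(X, p) = -14 (C(X, p) = 1*(-6) - 8 = -6 - 8 = -14)
C(-218, 316)/(-18925) = -14/(-18925) = -14*(-1/18925) = 14/18925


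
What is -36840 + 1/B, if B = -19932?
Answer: -734294881/19932 ≈ -36840.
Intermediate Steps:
-36840 + 1/B = -36840 + 1/(-19932) = -36840 - 1/19932 = -734294881/19932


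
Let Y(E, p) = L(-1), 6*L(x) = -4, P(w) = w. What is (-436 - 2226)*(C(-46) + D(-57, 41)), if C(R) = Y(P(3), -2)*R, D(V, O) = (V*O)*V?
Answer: -1064051978/3 ≈ -3.5468e+8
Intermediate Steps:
D(V, O) = O*V² (D(V, O) = (O*V)*V = O*V²)
L(x) = -⅔ (L(x) = (⅙)*(-4) = -⅔)
Y(E, p) = -⅔
C(R) = -2*R/3
(-436 - 2226)*(C(-46) + D(-57, 41)) = (-436 - 2226)*(-⅔*(-46) + 41*(-57)²) = -2662*(92/3 + 41*3249) = -2662*(92/3 + 133209) = -2662*399719/3 = -1064051978/3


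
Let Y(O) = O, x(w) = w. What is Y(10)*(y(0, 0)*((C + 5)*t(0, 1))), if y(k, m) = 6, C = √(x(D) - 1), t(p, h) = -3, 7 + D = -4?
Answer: -900 - 360*I*√3 ≈ -900.0 - 623.54*I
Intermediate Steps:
D = -11 (D = -7 - 4 = -11)
C = 2*I*√3 (C = √(-11 - 1) = √(-12) = 2*I*√3 ≈ 3.4641*I)
Y(10)*(y(0, 0)*((C + 5)*t(0, 1))) = 10*(6*((2*I*√3 + 5)*(-3))) = 10*(6*((5 + 2*I*√3)*(-3))) = 10*(6*(-15 - 6*I*√3)) = 10*(-90 - 36*I*√3) = -900 - 360*I*√3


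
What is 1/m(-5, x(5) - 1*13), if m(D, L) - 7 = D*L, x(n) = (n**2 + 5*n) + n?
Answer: -1/203 ≈ -0.0049261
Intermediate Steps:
x(n) = n**2 + 6*n
m(D, L) = 7 + D*L
1/m(-5, x(5) - 1*13) = 1/(7 - 5*(5*(6 + 5) - 1*13)) = 1/(7 - 5*(5*11 - 13)) = 1/(7 - 5*(55 - 13)) = 1/(7 - 5*42) = 1/(7 - 210) = 1/(-203) = -1/203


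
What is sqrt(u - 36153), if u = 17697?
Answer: 2*I*sqrt(4614) ≈ 135.85*I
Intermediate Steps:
sqrt(u - 36153) = sqrt(17697 - 36153) = sqrt(-18456) = 2*I*sqrt(4614)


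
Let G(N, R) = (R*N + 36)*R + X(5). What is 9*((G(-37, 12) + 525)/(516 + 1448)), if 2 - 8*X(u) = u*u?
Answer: -314919/15712 ≈ -20.043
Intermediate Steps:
X(u) = ¼ - u²/8 (X(u) = ¼ - u*u/8 = ¼ - u²/8)
G(N, R) = -23/8 + R*(36 + N*R) (G(N, R) = (R*N + 36)*R + (¼ - ⅛*5²) = (N*R + 36)*R + (¼ - ⅛*25) = (36 + N*R)*R + (¼ - 25/8) = R*(36 + N*R) - 23/8 = -23/8 + R*(36 + N*R))
9*((G(-37, 12) + 525)/(516 + 1448)) = 9*(((-23/8 + 36*12 - 37*12²) + 525)/(516 + 1448)) = 9*(((-23/8 + 432 - 37*144) + 525)/1964) = 9*(((-23/8 + 432 - 5328) + 525)*(1/1964)) = 9*((-39191/8 + 525)*(1/1964)) = 9*(-34991/8*1/1964) = 9*(-34991/15712) = -314919/15712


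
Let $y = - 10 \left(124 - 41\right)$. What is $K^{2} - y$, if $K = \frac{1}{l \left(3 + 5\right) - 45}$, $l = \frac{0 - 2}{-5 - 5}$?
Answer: $\frac{39083895}{47089} \approx 830.0$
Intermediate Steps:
$l = \frac{1}{5}$ ($l = - \frac{2}{-10} = \left(-2\right) \left(- \frac{1}{10}\right) = \frac{1}{5} \approx 0.2$)
$K = - \frac{5}{217}$ ($K = \frac{1}{\frac{3 + 5}{5} - 45} = \frac{1}{\frac{1}{5} \cdot 8 - 45} = \frac{1}{\frac{8}{5} - 45} = \frac{1}{- \frac{217}{5}} = - \frac{5}{217} \approx -0.023041$)
$y = -830$ ($y = - 10 \left(124 - 41\right) = \left(-10\right) 83 = -830$)
$K^{2} - y = \left(- \frac{5}{217}\right)^{2} - -830 = \frac{25}{47089} + 830 = \frac{39083895}{47089}$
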